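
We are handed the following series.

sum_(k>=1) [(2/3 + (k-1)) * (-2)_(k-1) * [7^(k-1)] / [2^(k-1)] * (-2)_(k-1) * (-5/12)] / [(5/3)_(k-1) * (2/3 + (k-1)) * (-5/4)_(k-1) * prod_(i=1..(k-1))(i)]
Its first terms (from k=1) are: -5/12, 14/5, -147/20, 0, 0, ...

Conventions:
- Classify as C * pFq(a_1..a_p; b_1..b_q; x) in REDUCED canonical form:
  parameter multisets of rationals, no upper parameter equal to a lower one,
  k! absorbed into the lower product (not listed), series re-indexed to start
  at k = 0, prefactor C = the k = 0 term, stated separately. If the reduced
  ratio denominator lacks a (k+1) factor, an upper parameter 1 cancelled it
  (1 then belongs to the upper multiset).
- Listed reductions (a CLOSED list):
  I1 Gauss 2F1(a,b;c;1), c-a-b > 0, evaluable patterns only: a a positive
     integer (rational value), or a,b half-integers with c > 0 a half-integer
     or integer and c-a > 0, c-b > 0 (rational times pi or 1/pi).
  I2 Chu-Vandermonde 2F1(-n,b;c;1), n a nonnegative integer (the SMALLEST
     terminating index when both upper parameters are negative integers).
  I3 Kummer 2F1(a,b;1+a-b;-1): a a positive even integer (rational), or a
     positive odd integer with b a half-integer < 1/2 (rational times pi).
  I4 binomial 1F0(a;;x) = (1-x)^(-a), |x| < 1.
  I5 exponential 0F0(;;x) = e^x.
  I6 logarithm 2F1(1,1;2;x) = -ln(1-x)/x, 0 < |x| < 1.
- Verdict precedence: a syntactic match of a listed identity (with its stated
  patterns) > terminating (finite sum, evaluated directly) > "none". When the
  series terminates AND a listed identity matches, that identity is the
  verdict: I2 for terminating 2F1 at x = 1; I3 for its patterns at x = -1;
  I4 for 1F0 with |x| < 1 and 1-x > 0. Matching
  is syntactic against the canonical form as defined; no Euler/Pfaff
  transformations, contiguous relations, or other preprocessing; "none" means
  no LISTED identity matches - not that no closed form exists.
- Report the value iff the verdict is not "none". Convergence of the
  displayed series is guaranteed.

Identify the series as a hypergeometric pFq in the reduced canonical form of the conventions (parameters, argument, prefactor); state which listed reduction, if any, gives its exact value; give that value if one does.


The series (x = 7/2) is 2F2: upper {-2, -2}, lower {-5/4, 5/3}, prefactor -5/12. Verdict: terminating - upper -2 stops the sum at k = 2; the 3 terms are added exactly. Sum: -149/30.

Key observation: from the first term -5/12: the product of the first k integers (C = -5/12, x = 7/2) is k!.
Step ratio: r(k) = (7/2) * (k-2) (k-2) / [(k-5/4) (k+5/3) (k+1)] ; factor over Q: parameters, x = (7/2), and C = -5/12.


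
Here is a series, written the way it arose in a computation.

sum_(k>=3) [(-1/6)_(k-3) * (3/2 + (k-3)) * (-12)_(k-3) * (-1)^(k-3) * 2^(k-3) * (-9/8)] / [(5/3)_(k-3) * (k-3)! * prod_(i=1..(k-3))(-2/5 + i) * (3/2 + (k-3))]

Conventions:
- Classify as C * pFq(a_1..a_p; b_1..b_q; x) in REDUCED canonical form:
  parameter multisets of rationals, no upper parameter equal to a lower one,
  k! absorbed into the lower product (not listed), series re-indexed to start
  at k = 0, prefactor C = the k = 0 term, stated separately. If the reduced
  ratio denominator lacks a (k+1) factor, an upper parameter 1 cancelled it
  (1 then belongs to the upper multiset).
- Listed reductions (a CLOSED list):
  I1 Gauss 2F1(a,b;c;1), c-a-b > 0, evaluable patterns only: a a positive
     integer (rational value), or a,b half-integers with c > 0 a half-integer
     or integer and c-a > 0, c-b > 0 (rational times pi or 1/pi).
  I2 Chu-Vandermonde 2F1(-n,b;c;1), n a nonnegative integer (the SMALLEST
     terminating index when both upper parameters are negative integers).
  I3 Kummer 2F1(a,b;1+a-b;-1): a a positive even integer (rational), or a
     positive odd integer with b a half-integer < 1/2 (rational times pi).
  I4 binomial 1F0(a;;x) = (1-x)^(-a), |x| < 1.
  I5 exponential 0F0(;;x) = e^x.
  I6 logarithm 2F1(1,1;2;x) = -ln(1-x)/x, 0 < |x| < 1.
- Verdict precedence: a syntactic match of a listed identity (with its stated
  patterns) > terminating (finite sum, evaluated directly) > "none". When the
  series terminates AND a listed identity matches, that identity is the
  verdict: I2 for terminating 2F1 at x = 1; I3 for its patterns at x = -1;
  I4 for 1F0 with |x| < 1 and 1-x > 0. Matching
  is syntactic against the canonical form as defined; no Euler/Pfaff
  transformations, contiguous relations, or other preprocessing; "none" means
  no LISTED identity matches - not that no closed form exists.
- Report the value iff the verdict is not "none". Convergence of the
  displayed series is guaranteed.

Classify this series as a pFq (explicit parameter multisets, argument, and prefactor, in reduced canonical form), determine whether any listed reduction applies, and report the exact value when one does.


Structural cue: x = (-2) and the lower running product (prefactor -9/8) is a rising factorial.
Adjacent-term ratio: r(k) = (-2) * (k-12) (k-1/6) / [(k+3/5) (k+5/3) (k+1)] ; factor over Q: parameters, x = (-2), and C = -9/8.

The series (x = -2) is 2F2: upper {-12, -1/6}, lower {3/5, 5/3}, prefactor -9/8. Verdict: terminating (-12 upstairs). 13 nonzero terms in all; added directly. Exact value: 279647835415586167020593/6835662373708388892672.


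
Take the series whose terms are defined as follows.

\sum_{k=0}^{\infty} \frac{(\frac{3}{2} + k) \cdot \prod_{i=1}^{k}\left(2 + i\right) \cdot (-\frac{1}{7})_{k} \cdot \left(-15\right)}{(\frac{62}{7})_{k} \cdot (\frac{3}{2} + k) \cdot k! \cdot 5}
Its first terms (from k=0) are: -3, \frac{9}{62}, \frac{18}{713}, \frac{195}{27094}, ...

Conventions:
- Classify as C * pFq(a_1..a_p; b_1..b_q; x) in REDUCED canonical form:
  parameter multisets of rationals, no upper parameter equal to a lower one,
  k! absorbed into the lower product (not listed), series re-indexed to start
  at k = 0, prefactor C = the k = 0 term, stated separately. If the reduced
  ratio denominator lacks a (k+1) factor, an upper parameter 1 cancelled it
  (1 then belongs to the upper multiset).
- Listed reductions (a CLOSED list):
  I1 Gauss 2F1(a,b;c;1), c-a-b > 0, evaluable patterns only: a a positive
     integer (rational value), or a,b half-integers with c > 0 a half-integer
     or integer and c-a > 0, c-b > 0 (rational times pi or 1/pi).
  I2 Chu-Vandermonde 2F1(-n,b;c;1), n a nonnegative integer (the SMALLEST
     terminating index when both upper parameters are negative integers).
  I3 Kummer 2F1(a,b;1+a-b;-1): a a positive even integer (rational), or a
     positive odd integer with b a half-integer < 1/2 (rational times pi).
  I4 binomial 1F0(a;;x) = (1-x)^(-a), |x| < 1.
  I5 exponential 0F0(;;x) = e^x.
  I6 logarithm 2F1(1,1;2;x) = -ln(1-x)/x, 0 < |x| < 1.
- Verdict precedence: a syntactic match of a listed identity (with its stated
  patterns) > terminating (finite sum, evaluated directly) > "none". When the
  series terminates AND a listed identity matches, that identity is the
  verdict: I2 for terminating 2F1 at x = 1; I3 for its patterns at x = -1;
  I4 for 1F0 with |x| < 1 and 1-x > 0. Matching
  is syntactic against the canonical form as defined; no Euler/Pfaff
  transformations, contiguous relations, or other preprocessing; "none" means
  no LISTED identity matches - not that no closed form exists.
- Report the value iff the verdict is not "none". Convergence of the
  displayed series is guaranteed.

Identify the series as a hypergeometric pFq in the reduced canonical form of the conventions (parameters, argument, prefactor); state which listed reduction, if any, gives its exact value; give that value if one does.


The tell: with t_0 = -3, the factor k + 3/2 cancels (top and bottom), leaving C = -3.
Adjacent-term ratio: r(k) = 1 * (k-\frac{1}{7}) (k+3) / [(k+\frac{62}{7}) (k+1)] ; factor over Q: parameters, x = 1, and C = -3.

Prefactor -3, argument 1: 2F1 with upper {-\frac{1}{7}, 3} over lower {\frac{62}{7}}. Verdict: Gauss's theorem (I1) applies (x = 1: the Gamma ratio telescopes since c-a-b = 6 > 0 and a = 3 in Z>0). Hence: -\frac{6765}{2401}.


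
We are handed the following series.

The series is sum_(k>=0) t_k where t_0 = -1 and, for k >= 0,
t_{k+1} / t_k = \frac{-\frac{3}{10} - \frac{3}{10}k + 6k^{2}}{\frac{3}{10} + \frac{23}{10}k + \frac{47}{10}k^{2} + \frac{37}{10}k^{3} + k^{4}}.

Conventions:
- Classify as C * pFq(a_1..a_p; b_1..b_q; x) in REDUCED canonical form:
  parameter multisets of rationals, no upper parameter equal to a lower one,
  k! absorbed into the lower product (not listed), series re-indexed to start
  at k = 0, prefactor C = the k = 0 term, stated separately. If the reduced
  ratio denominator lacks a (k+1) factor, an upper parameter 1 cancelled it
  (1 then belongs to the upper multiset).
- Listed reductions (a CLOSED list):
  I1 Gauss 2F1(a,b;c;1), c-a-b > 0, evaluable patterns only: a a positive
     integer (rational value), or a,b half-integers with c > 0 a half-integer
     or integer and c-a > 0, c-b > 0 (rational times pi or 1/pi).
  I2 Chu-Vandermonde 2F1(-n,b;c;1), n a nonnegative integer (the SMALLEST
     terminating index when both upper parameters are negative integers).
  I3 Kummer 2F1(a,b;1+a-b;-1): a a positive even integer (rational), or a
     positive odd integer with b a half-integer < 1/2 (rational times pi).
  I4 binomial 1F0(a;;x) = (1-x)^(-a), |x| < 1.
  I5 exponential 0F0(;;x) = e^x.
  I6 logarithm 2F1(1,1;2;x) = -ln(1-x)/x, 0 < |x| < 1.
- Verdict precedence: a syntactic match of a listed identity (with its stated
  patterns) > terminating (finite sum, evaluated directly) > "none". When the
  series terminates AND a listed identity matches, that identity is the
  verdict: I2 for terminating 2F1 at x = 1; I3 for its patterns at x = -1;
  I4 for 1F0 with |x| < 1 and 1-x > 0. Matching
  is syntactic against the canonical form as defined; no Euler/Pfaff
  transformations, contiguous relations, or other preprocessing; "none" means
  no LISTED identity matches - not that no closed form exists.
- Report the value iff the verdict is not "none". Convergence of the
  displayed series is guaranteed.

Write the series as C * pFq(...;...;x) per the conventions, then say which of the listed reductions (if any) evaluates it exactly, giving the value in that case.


x = 6 here; the reduced form reads 1F2, upper {-\frac{1}{4}}, lower {1, \frac{3}{2}}, C = -1. Verdict: no listed reduction: x = 6 and upper {-\frac{1}{4}} fail every I1-I6 pattern.

The tell: t_0 = -1 here, and the parameter 1/5 appears in both the upper and lower lists and cancels.
Step ratio: r(k) = 6 * (k-\frac{1}{4}) / [(k+1) (k+\frac{3}{2}) (k+1)] ; factor over Q: parameters, x = 6, and C = -1.


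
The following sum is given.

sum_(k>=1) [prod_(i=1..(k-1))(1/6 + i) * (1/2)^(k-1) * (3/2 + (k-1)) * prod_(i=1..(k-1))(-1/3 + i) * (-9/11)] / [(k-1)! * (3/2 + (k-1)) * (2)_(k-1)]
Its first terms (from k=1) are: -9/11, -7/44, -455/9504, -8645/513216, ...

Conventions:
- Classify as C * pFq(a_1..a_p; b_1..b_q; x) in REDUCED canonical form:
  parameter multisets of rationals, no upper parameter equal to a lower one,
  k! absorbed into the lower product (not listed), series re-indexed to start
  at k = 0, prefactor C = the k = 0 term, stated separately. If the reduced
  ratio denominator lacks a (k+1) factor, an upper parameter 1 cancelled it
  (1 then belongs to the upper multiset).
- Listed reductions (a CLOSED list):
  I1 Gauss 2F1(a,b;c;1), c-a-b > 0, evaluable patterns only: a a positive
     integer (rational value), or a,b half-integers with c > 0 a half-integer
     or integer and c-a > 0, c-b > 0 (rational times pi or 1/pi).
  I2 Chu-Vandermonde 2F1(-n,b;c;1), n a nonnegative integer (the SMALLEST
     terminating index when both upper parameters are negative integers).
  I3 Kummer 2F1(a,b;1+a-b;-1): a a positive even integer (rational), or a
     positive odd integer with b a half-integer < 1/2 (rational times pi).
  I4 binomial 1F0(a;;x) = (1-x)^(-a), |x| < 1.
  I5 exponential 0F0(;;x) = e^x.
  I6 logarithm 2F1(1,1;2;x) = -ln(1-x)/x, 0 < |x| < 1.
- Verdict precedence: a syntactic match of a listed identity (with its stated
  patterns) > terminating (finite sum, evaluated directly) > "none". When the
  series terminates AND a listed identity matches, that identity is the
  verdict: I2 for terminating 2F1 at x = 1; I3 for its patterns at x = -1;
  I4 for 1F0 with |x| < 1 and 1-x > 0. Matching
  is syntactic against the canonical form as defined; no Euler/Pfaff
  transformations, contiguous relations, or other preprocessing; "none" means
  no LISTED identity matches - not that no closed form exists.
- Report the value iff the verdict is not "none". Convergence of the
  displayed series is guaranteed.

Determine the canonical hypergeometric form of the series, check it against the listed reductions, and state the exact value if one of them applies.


Canonical form: C = -9/11 times 2F1 with upper {2/3, 7/6}, lower {2}, x = 1/2. Verdict: none - at argument 1/2 the multisets {2/3, 7/6} ; {2} match no listed identity.

Structural cue: t_0 being -9/11, striking the common factor k + 3/2 reduces the term (C = -9/11, x = 1/2).
Step ratio: r(k) = (1/2) * (k+2/3) (k+7/6) / [(k+2) (k+1)] - poly over poly, x = (1/2) from leading terms; C = -9/11 at k = 0.


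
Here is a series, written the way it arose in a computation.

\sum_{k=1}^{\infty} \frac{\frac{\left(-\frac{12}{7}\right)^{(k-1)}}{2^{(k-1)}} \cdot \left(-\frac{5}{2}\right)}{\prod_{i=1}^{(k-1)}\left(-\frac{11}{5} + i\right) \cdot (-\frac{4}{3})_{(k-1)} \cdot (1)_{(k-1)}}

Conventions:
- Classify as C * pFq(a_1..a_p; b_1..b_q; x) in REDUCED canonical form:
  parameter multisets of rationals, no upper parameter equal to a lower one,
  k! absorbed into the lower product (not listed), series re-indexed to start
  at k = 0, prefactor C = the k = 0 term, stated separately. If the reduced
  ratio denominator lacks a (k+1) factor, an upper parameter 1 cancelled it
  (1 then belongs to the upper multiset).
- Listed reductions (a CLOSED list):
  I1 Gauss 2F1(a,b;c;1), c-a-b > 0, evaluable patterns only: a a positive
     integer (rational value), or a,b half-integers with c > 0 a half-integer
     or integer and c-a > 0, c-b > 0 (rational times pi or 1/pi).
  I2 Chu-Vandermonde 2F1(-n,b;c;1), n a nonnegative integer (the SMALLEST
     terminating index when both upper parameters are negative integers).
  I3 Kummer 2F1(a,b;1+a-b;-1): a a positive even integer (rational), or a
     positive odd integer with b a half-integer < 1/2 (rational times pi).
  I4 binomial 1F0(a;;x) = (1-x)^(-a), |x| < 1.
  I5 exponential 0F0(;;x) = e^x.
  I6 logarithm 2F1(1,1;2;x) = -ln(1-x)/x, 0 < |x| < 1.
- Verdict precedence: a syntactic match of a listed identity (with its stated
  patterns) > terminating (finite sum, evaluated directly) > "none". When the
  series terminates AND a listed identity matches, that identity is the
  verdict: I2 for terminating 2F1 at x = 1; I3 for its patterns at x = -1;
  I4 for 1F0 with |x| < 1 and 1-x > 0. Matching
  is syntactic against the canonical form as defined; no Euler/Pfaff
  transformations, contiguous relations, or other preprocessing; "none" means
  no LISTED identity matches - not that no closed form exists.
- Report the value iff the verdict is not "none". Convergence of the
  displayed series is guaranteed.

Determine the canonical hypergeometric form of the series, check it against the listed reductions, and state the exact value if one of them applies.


Reduced: x = -\frac{6}{7}, 0F2, upper = {-}, lower = {-\frac{4}{3}, -\frac{6}{5}}, C = -\frac{5}{2}. Verdict: none - at argument -\frac{6}{7} the multisets {-} ; {-\frac{4}{3}, -\frac{6}{5}} match no listed identity.

Key step: t_0 = -\frac{5}{2} here, and the lower running product (C = -5/2, x = -6/7) is a rising factorial.
Step ratio: r(k) = -\frac{6}{7} * 1 / [(k-\frac{4}{3}) (k-\frac{6}{5}) (k+1)] - poly over poly, x = -\frac{6}{7} from leading terms; C = -\frac{5}{2} at k = 0.


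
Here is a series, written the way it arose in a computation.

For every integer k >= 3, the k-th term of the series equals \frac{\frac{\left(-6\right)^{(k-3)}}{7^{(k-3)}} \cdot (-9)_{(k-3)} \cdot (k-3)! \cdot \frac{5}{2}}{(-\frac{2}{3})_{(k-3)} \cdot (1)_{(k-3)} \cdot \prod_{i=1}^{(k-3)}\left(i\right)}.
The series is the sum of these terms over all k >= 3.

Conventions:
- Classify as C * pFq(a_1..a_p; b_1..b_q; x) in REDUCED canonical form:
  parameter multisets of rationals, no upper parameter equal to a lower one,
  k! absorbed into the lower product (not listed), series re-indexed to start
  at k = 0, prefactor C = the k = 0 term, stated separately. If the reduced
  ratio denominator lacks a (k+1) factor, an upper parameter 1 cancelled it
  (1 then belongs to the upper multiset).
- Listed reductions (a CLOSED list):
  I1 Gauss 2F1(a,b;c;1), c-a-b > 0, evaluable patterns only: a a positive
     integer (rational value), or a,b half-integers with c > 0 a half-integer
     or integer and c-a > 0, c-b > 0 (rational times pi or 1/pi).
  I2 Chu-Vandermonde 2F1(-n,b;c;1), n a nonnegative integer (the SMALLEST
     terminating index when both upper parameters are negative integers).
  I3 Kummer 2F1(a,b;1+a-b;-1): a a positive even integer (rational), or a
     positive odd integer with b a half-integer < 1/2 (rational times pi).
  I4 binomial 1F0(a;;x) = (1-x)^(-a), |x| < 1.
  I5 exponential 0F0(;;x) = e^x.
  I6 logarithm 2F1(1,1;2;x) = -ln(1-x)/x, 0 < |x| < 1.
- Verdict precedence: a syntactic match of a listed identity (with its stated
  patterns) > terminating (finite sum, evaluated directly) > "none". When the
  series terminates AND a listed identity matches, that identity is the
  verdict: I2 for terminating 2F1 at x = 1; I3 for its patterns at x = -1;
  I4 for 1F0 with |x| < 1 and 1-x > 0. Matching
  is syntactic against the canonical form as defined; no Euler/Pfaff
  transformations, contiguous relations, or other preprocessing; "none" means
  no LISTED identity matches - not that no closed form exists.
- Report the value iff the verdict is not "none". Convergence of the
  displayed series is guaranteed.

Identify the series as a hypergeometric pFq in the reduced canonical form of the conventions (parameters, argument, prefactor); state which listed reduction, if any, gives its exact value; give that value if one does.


At argument -\frac{6}{7}: a 1F1 with upper {-9}, lower {-\frac{2}{3}}, scaled by C = \frac{5}{2}. Verdict: terminating - no listed pattern fits, but -9 in the upper list cuts the series at k = 9; direct evaluation. Its exact value is -\frac{835342511741581}{767485251533}.

First insight: t_0 = \frac{5}{2} here, and the factorial ratio (C = 5/2) (k+a-1)!/(a-1)! is a rising factorial (a)_k.
Ratio: r(k) = -\frac{6}{7} * (k-9) / [(k-\frac{2}{3}) (k+1)] - rational in k. x = -\frac{6}{7}; t_0 = \frac{5}{2}; negate the roots.


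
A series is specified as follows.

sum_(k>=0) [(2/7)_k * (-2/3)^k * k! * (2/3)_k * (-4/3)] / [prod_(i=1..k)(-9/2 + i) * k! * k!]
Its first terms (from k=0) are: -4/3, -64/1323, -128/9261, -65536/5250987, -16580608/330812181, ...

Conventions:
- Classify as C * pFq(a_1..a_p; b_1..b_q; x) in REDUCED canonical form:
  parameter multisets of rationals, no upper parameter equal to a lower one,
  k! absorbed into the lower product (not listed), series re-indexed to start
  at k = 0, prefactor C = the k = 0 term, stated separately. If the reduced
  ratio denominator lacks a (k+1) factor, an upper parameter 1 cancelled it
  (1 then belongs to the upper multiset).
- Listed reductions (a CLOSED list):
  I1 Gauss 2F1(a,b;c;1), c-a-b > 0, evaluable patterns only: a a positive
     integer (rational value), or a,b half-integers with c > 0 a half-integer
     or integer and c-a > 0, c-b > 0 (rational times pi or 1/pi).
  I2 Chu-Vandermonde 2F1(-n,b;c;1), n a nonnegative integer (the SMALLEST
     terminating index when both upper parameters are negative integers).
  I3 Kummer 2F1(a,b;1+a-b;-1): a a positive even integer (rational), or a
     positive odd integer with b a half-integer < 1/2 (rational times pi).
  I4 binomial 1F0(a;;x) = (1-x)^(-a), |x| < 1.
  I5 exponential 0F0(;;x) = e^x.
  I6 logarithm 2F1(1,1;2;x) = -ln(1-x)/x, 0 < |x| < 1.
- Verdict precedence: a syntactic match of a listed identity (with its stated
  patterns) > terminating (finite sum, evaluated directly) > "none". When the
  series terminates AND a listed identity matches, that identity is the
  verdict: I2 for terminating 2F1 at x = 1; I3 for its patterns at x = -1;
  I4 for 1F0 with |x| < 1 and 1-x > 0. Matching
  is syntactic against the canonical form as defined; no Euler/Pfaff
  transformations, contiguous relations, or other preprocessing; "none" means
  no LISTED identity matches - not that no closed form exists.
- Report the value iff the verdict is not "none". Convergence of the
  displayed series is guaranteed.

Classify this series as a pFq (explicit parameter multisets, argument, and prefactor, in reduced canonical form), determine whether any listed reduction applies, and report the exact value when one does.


This is -4/3 * 2F1(2/7, 2/3; -7/2; -2/3) in reduced canonical form. Verdict: none here - no I1-I6 shape fits x = -2/3 with lower {-7/2}.

First insight: t_0 being -4/3, the factorial ratio (C = -4/3) (k+a-1)!/(a-1)! is a rising factorial (a)_k.
Step ratio: r(k) = (-2/3) * (k+2/7) (k+2/3) / [(k-7/2) (k+1)] - rational; roots negated = parameters, x = (-2/3), C = -4/3.


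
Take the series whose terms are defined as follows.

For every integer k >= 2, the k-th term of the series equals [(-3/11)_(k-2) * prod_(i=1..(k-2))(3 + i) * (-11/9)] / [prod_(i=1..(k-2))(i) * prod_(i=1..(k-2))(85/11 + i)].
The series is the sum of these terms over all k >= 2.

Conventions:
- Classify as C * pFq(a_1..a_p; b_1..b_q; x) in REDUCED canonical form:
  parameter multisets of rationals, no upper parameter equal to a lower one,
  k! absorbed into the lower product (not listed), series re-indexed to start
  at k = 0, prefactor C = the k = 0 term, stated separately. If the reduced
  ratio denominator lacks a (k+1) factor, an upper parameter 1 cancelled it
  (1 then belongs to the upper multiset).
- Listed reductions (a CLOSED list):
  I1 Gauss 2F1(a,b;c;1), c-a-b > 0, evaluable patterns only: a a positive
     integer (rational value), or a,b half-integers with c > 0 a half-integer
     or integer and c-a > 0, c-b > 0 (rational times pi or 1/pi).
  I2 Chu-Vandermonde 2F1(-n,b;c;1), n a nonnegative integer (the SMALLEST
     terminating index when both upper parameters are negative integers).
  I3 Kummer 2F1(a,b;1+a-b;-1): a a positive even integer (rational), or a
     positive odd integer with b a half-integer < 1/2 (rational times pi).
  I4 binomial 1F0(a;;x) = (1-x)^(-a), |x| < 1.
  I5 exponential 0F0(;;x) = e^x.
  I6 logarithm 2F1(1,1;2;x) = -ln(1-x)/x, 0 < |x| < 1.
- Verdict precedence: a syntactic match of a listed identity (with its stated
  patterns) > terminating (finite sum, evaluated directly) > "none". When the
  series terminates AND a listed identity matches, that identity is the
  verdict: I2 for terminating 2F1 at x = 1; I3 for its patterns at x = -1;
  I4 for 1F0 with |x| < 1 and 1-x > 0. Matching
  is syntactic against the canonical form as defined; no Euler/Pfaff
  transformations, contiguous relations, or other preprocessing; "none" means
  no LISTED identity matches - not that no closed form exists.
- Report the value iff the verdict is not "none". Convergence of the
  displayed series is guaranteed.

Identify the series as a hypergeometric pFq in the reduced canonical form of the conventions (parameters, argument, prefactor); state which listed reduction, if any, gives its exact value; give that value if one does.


Canonical form: C = -11/9 times 2F1 with upper {-3/11, 4}, lower {96/11}, x = 1. Verdict: Gauss (I1, integer-parameter pattern) applies (x = 1: the Gamma ratio telescopes since c-a-b = 5 > 0 and a = 4 in Z>0). Value: -8177/7986.

Key step: with t_0 = -11/9, the product of the first k integers (prefactor -11/9) is k!.
Term ratio: r(k) = 1 * (k-3/11) (k+4) / [(k+96/11) (k+1)] - poly over poly, x = 1 from leading terms; C = -11/9 at k = 0.


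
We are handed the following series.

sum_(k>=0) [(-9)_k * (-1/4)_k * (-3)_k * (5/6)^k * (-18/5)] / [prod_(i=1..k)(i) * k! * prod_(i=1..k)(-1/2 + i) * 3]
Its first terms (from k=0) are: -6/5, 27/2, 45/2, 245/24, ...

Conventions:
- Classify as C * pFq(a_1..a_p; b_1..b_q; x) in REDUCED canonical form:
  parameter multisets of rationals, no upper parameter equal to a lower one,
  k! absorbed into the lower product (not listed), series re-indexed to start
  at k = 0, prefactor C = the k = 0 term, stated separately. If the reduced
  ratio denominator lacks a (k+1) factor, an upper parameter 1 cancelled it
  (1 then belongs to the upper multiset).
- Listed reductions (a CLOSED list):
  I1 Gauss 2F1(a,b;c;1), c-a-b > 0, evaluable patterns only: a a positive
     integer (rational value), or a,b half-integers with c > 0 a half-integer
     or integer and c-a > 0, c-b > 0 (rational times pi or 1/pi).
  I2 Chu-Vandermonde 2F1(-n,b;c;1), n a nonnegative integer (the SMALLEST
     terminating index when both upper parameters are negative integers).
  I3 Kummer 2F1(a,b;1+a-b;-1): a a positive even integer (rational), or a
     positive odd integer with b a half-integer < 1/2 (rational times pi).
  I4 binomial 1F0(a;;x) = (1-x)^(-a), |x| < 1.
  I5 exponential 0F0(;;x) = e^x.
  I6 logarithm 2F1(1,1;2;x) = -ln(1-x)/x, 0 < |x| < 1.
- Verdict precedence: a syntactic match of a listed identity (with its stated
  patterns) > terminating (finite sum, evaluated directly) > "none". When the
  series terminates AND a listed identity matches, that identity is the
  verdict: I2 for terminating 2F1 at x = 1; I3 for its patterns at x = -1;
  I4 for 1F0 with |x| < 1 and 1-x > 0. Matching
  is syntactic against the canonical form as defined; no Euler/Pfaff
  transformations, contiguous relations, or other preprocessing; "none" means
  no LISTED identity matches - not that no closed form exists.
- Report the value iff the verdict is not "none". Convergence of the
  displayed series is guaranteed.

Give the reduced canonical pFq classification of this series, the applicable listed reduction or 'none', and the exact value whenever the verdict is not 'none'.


Prefactor -6/5, argument 5/6: 3F2 with upper {-9, -3, -1/4} over lower {1/2, 1}. Verdict: terminating at k = 3: the factor (-3)_k kills every later term; summing the 4 survivors is exact. Exact value: 5401/120.

First insight: t_0 = -6/5 here, and the lower running product (prefactor -6/5) is a rising factorial.
Ratio: r(k) = (5/6) * (k-9) (k-3) (k-1/4) / [(k+1/2) (k+1) (k+1)] - rational; roots negated = parameters, x = (5/6), C = -6/5.


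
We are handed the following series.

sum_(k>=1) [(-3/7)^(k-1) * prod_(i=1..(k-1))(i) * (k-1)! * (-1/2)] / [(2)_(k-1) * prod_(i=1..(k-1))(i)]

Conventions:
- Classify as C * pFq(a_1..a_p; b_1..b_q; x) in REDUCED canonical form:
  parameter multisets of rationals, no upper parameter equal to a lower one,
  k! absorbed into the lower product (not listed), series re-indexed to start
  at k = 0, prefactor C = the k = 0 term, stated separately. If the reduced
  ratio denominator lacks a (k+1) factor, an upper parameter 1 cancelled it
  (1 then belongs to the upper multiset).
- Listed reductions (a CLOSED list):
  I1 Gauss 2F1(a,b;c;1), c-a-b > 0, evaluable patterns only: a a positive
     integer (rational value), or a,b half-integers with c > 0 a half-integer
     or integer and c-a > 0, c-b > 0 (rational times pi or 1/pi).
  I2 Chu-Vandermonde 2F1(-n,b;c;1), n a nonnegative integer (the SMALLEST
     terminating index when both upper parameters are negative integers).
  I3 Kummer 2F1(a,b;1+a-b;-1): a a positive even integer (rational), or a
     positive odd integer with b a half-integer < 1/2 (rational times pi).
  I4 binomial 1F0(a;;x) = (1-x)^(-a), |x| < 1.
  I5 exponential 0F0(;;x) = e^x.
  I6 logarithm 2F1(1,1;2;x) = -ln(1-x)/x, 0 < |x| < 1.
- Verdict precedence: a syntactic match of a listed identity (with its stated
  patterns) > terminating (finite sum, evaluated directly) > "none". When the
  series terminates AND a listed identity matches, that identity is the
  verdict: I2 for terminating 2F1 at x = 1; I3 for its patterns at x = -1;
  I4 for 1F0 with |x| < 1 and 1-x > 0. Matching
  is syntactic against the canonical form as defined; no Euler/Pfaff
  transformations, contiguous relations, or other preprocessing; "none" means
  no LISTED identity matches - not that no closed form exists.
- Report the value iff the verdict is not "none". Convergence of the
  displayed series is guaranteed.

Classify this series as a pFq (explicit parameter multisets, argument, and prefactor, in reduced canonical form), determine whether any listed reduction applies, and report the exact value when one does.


With C = -1/2: the canonical form is 2F1(1, 1; 2; -3/7). Verdict (x = -3/7): the I6 logarithm reduction applies (the logarithm: parameters (1,1;2), x = -3/7). Its exact value is (-7/6) * ln(10/7).

Key observation: t_0 being -1/2, the product of the first k integers (C = -1/2) is k!.
Term ratio: r(k) = (-3/7) * (k+1) (k+1) / [(k+2) (k+1)] - rational; roots negated = parameters, x = (-3/7), C = -1/2.


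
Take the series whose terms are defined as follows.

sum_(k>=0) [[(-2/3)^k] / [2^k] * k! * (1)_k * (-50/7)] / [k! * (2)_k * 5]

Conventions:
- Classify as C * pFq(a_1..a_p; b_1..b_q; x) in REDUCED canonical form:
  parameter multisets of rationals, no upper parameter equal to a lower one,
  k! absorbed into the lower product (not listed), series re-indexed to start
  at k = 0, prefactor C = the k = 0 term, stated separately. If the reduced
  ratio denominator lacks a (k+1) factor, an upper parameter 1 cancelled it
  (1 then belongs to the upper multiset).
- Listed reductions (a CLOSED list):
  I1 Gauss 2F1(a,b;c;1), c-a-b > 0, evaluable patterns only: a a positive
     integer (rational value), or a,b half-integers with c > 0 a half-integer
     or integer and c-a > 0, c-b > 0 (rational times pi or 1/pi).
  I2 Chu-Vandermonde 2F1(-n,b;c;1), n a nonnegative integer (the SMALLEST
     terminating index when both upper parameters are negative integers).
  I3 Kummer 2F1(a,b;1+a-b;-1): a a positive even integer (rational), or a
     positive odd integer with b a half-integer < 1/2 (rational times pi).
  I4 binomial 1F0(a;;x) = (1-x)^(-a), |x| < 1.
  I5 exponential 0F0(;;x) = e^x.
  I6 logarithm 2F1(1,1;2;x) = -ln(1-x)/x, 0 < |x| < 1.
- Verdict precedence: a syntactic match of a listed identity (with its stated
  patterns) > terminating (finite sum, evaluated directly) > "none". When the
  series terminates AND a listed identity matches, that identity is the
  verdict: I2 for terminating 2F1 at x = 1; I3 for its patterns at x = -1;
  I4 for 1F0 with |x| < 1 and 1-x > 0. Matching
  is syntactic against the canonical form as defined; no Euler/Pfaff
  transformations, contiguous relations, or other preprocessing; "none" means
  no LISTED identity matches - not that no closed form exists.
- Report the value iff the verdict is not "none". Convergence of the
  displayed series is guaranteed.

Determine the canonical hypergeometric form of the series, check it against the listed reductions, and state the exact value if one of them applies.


x = -1/3 here; the reduced form reads 2F1, upper {1, 1}, lower {2}, C = -10/7. Verdict: the logarithmic series (I6) applies (the logarithm: parameters (1,1;2), x = -1/3). Value: (-30/7) * ln(4/3).

The tell: t_0 being -10/7, the factorial ratio (C = -10/7) (k+a-1)!/(a-1)! is a rising factorial (a)_k.
Adjacent-term ratio: r(k) = (-1/3) * (k+1) (k+1) / [(k+2) (k+1)] ; factor over Q: parameters, x = (-1/3), and C = -10/7.


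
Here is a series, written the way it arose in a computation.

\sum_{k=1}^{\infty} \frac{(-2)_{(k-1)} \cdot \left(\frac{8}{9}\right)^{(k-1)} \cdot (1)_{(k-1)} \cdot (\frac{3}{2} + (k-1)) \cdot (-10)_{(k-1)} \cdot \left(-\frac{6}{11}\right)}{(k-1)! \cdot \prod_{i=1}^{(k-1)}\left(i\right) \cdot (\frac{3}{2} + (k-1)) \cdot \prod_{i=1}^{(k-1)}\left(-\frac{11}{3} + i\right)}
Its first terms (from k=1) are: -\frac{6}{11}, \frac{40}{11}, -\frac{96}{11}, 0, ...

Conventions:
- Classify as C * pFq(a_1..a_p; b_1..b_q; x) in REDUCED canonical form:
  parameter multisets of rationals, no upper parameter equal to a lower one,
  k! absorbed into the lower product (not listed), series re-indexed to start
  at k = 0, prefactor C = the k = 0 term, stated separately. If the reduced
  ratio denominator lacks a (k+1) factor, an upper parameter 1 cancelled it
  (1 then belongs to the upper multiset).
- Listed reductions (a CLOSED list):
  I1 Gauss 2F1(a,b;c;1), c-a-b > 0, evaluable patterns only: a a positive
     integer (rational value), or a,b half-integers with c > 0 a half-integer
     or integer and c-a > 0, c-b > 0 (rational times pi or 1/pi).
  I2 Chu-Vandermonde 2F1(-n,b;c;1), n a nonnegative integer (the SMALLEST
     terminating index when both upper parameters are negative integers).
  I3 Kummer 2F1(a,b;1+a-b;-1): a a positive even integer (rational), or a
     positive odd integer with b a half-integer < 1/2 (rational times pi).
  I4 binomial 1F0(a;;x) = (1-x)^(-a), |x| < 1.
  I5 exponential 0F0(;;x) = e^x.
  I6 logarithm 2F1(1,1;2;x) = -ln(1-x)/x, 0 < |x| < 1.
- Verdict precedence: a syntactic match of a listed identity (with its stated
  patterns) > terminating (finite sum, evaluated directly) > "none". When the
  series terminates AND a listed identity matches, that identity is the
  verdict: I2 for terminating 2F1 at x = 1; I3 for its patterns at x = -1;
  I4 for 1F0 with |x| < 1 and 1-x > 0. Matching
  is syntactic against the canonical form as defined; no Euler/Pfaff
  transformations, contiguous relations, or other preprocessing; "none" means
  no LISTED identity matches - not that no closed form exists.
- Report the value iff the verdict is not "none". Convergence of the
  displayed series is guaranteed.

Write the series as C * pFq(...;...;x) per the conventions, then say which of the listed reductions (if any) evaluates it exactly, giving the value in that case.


With C = -\frac{6}{11}: the canonical form is 2F1(-10, -2; -\frac{8}{3}; \frac{8}{9}). Verdict: terminating (-2 upstairs). 3 nonzero terms in all; added directly. Hence: -\frac{62}{11}.

Structural cue: t_0 being -\frac{6}{11}, the lower running product (C = -6/11) is a rising factorial.
Term ratio: r(k) = \frac{8}{9} * (k-10) (k-2) / [(k-\frac{8}{3}) (k+1)] ; factor over Q: parameters, x = \frac{8}{9}, and C = -\frac{6}{11}.


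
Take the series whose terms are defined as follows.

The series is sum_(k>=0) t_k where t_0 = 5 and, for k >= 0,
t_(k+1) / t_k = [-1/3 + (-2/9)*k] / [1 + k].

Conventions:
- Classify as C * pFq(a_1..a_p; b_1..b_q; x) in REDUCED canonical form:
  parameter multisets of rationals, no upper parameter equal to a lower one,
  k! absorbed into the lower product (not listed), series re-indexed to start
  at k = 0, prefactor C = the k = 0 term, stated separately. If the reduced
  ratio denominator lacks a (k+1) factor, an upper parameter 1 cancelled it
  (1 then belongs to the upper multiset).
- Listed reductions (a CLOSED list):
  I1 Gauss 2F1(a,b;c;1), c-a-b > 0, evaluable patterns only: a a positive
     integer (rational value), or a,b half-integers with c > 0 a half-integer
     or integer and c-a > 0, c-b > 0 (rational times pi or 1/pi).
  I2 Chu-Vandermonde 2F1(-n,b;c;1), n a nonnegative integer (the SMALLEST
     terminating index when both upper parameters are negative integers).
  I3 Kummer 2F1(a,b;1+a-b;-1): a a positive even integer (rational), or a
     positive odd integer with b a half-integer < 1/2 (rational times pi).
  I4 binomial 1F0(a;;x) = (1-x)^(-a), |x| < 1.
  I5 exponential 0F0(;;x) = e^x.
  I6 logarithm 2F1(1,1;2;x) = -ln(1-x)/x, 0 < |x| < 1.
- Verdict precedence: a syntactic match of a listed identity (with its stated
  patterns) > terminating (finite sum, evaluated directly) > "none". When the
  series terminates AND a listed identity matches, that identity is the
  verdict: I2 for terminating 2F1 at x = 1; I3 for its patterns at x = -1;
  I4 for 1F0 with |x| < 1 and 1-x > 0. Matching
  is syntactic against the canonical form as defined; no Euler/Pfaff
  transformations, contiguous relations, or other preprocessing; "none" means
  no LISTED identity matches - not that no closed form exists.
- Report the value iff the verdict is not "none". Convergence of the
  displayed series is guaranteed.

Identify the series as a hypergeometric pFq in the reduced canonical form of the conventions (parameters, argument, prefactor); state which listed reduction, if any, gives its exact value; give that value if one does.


Key step: from the first term 5: factor the ratio over Q (C = 5): negated roots = parameters.
Ratio: r(k) = (-2/9) * (k+3/2) / [(k+1)] - rational; roots negated = parameters, x = (-2/9), C = 5.

With C = 5: the canonical form is 1F0(3/2; -; -2/9). Verdict at x = -2/9: the binomial series (I4) matches (the 1F0 binomial series: exponent -3/2, x = -2/9). Sum: 5 * (11/9)^(-3/2).


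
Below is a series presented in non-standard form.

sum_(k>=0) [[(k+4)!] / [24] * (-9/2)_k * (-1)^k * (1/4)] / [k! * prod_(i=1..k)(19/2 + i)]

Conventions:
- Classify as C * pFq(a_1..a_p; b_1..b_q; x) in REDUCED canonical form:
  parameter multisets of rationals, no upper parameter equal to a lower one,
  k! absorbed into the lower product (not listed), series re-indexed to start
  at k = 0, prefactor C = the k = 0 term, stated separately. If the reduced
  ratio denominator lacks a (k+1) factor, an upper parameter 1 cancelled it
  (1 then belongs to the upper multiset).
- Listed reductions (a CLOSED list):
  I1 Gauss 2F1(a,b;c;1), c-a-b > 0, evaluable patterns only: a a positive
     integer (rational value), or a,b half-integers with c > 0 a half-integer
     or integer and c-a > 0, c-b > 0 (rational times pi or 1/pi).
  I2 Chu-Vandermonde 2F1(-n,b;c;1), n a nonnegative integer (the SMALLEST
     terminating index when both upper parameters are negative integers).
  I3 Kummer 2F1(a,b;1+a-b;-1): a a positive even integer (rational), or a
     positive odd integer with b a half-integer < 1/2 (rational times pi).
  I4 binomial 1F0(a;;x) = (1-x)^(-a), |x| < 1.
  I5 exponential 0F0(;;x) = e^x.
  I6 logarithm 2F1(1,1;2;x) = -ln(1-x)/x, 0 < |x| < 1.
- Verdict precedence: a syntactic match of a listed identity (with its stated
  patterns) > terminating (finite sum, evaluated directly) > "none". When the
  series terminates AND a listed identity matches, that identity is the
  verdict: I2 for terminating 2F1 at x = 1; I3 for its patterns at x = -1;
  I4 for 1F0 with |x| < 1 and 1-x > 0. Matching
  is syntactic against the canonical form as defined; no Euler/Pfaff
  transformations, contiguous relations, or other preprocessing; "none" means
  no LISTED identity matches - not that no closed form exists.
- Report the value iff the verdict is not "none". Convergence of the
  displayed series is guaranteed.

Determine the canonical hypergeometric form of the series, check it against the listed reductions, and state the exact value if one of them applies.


x = -1 here; the reduced form reads 2F1, upper {-9/2, 5}, lower {21/2}, C = 1/4. Verdict: Kummer (I3) applies (x = -1; c = 21/2 equals 1+a-b for upper {-9/2, 5}: listed pattern). Hence: (2078505/4194304) * pi.

The tell: with t_0 = 1/4, the factorial ratio (prefactor 1/4) (k+a-1)!/(a-1)! is a rising factorial (a)_k.
Step ratio: r(k) = (-1) * (k-9/2) (k+5) / [(k+21/2) (k+1)] ; factor over Q: parameters, x = (-1), and C = 1/4.


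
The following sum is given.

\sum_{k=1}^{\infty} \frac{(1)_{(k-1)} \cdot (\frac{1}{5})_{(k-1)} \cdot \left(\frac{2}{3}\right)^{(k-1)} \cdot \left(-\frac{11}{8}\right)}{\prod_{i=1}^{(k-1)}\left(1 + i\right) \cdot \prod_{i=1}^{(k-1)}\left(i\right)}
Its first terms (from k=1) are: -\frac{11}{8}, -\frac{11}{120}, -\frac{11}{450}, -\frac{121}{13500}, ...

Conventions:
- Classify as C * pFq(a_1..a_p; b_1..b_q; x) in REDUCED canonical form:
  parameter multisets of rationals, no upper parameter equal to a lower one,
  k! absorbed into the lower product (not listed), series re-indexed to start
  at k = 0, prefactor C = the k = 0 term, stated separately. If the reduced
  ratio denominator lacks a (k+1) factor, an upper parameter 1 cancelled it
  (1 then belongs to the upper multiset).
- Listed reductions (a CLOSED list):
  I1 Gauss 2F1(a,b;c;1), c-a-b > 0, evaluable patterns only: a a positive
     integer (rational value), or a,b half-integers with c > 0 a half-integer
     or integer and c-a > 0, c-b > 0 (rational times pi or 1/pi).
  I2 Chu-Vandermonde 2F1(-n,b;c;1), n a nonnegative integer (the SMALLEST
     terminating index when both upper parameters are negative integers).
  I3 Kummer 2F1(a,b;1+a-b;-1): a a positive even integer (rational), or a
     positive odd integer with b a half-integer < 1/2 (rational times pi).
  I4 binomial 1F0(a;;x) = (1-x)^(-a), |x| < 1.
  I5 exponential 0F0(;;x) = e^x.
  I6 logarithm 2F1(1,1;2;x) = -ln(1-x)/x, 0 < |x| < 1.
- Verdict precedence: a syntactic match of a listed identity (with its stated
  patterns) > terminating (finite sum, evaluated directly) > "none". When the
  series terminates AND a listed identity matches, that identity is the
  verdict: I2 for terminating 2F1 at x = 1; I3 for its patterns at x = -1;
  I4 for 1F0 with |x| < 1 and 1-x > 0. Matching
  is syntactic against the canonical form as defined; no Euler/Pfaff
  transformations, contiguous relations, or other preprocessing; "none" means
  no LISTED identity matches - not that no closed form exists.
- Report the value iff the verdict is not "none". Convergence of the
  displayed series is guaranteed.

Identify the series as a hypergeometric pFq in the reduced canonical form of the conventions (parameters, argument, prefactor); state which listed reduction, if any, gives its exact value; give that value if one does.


This is -\frac{11}{8} * 2F1(\frac{1}{5}, 1; 2; \frac{2}{3}) in reduced canonical form. Verdict: none. Every listed pattern misses the 2F1 form at \frac{2}{3}, upper {\frac{1}{5}, 1}.

Key step: x = \frac{2}{3} and the lower running product (C = -11/8) is a rising factorial.
Term ratio: r(k) = \frac{2}{3} * (k+\frac{1}{5}) (k+1) / [(k+2) (k+1)] ; factor over Q: parameters, x = \frac{2}{3}, and C = -\frac{11}{8}.
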